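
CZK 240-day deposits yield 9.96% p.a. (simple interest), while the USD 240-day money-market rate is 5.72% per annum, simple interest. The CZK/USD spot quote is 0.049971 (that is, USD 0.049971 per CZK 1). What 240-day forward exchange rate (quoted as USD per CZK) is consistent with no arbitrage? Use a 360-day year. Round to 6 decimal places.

T = 240/360 years.
USD growth factor: 1 + 0.0572×240/360 = 1.0381333.
CZK growth factor: 1 + 0.0996×240/360 = 1.066400.
So F = 0.049971 × 1.0381333 / 1.066400 = 0.04864644 (USD/CZK).

0.048646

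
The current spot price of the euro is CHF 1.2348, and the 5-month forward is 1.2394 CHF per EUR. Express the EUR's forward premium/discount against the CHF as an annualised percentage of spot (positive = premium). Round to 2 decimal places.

+0.89%

T = 5/12 years.
EUR trades forward at +0.37253% vs spot over the period.
Per annum: 0.0037253 / (5/12) = 0.008941 = 0.89%.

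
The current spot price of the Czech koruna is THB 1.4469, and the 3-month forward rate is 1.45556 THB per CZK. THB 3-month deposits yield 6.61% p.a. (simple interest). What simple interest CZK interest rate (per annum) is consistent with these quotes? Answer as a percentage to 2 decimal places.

T = 3/12 years.
F/S = 1.45556/1.4469 = 1.0059852 = (growth of THB) / (growth of CZK).
The THB side grows by 1 + 0.0661×3/12 = 1.016525.
Hence g_CZK = 1.0104771.
(1.0104771 − 1)/T = 0.041908, i.e. 4.19%.

4.19%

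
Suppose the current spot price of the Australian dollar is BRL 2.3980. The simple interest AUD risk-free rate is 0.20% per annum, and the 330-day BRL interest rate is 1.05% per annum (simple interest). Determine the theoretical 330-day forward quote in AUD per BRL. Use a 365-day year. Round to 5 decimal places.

T = 330/365 years.
BRL growth factor: 1 + 0.0105×330/365 = 1.0094932.
Growth of 1 AUD over T: 1 + 0.0020×330/365 = 1.0018082.
Forward (BRL per AUD) = 2.398 × 1.0094932 / 1.0018082 = 2.416395.
Invert for AUD per BRL: 1 / 2.416395 = 0.41384.

0.41384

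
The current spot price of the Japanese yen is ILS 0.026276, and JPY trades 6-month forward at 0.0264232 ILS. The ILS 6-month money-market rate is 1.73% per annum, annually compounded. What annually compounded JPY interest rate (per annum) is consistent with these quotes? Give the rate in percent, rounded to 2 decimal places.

T = 6/12 years.
F/S = 0.0264232/0.026276 = 1.0056021 = (growth of ILS) / (growth of JPY).
ILS growth factor: (1 + 0.0173)^(6/12) = 1.0086129.
That pins the JPY growth at 1.002994.
r = 1.002994^(12/6) − 1 = 0.005997 → 0.60%.

0.60%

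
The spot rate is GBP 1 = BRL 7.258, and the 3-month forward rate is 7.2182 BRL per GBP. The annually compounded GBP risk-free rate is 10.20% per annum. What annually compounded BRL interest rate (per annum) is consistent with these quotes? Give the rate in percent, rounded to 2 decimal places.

T = 3/12 years.
By CIP, F/S equals the BRL-to-GBP growth ratio: 7.2182/7.258 = 0.9945164.
GBP growth factor: (1 + 0.1020)^(3/12) = 1.0245789.
So the BRL growth factor = 1.0189605.
Annualise: 1.0189605^(12/3) − 1 = 0.078026 = 7.80%.

7.80%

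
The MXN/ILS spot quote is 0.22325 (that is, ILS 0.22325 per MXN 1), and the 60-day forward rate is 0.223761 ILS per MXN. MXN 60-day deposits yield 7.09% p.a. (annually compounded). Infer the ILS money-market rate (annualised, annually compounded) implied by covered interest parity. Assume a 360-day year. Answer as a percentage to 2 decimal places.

8.57%

T = 60/360 years.
F/S = 0.223761/0.22325 = 1.0022889 = (growth of ILS) / (growth of MXN).
The MXN side grows by (1 + 0.0709)^(60/360) = 1.011482.
So the ILS growth factor = 1.0137972.
Annualise: 1.0137972^(360/60) − 1 = 0.085692 = 8.57%.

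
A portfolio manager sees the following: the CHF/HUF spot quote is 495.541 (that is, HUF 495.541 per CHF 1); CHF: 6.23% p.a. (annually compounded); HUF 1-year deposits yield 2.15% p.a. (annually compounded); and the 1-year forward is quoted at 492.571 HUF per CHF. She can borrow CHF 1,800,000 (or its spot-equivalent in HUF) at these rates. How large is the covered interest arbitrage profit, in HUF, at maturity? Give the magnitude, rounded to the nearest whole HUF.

T = 1 year.
Route A — deposit CHF, sell forward: 1,800,000 × 1.062300 × 492.571 = HUF 941,864,711.94.
Route B — convert at spot, deposit HUF: 1,800,000 × 495.541 × 1.021500 = HUF 911,151,236.70.
The quoted forward overvalues CHF, so borrow HUF, buy CHF at spot, deposit the CHF at 6.23%, and sell the proceeds forward at 492.571.
The gap between the two covered legs is HUF 30,713,475.

HUF 30,713,475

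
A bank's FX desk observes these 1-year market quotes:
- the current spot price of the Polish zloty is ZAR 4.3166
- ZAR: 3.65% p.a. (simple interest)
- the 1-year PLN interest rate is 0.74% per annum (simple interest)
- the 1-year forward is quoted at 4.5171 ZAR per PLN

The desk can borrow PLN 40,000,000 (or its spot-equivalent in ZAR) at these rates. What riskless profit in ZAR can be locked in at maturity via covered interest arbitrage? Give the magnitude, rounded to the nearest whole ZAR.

ZAR 3,054,826

T = 1 year.
Keep in PLN, deliver into the forward: 40,000,000·1.007400·4.5171 = ZAR 182,021,061.60.
Swap to ZAR now, deposit: 40,000,000·4.3166·1.036500 = ZAR 178,966,236.00.
The quoted forward overvalues PLN, so borrow ZAR, buy PLN at spot, deposit the PLN at 0.74%, and sell the proceeds forward at 4.5171.
The gap between the two covered legs is ZAR 3,054,826.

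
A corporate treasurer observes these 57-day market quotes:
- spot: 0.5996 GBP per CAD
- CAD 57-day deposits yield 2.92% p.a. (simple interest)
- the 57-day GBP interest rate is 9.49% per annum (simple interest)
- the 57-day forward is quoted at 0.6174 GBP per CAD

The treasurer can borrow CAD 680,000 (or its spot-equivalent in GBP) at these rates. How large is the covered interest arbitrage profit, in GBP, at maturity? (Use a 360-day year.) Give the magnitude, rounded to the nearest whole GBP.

GBP 7,919

T = 57/360 years.
Invest the CAD and cover forward: 680,000 × 1.00462333 × 0.6174 = GBP 421,773.02.
Convert at spot and invest in GBP: 680,000 × 0.5996 × 1.01502583 = GBP 413,854.45.
The quoted forward overvalues CAD, so borrow GBP, buy CAD at spot, deposit the CAD at 2.92%, and sell the proceeds forward at 0.6174.
Profit = 421,773.02 − 413,854.45 = GBP 7,919.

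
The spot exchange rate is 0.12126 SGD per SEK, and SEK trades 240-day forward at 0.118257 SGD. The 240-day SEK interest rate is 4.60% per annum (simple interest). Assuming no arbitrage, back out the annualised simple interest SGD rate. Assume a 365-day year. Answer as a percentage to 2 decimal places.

0.72%

T = 240/365 years.
By CIP, F/S equals the SGD-to-SEK growth ratio: 0.118257/0.12126 = 0.9752350.
SEK growth factor: 1 + 0.0460×240/365 = 1.0302466.
Hence g_SGD = 1.0047325.
(1.0047325 − 1)/T = 0.007197, i.e. 0.72%.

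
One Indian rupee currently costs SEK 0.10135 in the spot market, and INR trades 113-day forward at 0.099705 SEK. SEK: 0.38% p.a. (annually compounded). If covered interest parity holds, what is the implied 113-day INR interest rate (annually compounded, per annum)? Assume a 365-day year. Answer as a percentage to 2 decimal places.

5.83%

T = 113/365 years.
F/S = 0.099705/0.10135 = 0.9837691 = (growth of SEK) / (growth of INR).
The SEK side grows by (1 + 0.0038)^(113/365) = 1.0011749.
Hence g_INR = 1.017693.
Annualise: 1.017693^(365/113) − 1 = 0.058286 = 5.83%.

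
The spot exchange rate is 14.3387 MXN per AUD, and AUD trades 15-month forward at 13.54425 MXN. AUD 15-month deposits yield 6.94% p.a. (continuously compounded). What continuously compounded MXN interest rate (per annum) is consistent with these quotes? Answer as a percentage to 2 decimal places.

2.38%

T = 15/12 years.
By CIP, F/S equals the MXN-to-AUD growth ratio: 13.54425/14.3387 = 0.9445940.
The AUD side grows by e^(0.0694×15/12) = 1.090624.
So the MXN growth factor = 1.0301969.
Take logs: ln 1.0301969 / (15/12) = 0.023800, so 2.38%.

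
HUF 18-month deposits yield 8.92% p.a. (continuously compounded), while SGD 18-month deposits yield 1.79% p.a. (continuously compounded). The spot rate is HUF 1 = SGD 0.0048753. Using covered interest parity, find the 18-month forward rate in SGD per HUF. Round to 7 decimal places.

0.0043808

T = 18/12 years.
SGD growth factor: e^(0.0179×18/12) = 1.0272137.
HUF accumulates by e^(0.0892×18/12) = 1.1431642.
So F = 0.0048753 × 1.0272137 / 1.1431642 = 0.004380801 (SGD/HUF).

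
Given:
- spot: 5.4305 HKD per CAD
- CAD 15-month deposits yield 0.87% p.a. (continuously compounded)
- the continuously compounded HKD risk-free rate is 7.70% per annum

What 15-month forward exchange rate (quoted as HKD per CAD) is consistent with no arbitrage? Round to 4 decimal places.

T = 15/12 years.
HKD growth factor: e^(0.0770×15/12) = 1.1010343.
Growth of 1 CAD over T: e^(0.0087×15/12) = 1.0109343.
CIP: F = S · (grow HKD)/(grow CAD) = 5.4305 × 1.1010343/1.0109343 = 5.914496 HKD per CAD.

5.9145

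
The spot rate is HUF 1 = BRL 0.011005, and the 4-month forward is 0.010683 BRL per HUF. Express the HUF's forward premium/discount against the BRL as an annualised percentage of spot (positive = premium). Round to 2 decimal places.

T = 4/12 years.
HUF trades forward at -2.92594% vs spot over the period.
×(1/T) gives -8.78% p.a.

-8.78%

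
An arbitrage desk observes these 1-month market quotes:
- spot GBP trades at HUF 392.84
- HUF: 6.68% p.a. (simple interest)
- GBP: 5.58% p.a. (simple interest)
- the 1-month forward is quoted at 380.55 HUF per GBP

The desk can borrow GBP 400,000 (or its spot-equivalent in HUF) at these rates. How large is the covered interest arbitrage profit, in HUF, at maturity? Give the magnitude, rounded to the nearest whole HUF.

HUF 5,082,901

T = 1/12 years.
Keep in GBP, deliver into the forward: 400,000·1.004650·380.55 = HUF 152,927,823.00.
Swap to HUF now, deposit: 400,000·392.84·1.00556666667 = HUF 158,010,723.73.
The quoted forward undervalues GBP, so borrow GBP, convert to HUF at spot, deposit the HUF at 6.68%, and buy GBP forward at 380.55 to cover the loan.
Arbitrage profit = |152,927,823.00 − 158,010,723.73| = HUF 5,082,901.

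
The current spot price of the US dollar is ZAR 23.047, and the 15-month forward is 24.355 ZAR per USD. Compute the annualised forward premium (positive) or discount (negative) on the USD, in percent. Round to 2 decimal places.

T = 15/12 years.
(F − S)/S = (24.355 − 23.047)/23.047 = 0.0567536.
Per annum: 0.0567536 / (15/12) = 0.045403 = 4.54%.

+4.54%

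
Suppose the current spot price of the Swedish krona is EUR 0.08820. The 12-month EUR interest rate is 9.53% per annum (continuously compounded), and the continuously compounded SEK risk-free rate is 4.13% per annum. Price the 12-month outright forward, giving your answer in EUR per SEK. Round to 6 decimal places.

T = 1 year.
Growth of 1 EUR over T: e^(0.0953×1) = 1.0999888.
Growth of 1 SEK over T: e^(0.0413×1) = 1.0421647.
Forward (EUR per SEK) = 0.0882 × 1.0999888 / 1.0421647 = 0.09309374.

0.093094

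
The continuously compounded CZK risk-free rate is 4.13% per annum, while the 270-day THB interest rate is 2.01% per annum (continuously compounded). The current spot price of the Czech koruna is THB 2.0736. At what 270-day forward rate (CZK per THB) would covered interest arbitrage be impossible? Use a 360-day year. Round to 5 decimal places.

0.48998

T = 270/360 years.
THB accumulates by e^(0.0201×270/360) = 1.0151892.
CZK accumulates by e^(0.0413×270/360) = 1.0314597.
So F = 2.0736 × 1.0151892 / 1.0314597 = 2.040891 (THB/CZK).
Quoted the other way: 1/2.040891 = 0.48998 CZK per THB.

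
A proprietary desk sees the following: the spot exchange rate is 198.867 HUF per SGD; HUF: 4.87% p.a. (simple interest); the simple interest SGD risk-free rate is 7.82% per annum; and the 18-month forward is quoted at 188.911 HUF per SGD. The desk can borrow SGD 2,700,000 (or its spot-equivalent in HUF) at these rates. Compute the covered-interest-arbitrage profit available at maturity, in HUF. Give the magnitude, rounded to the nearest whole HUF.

HUF 6,274,730

T = 18/12 years.
Invest the SGD and cover forward: 2,700,000 × 1.117300 × 188.911 = HUF 569,889,702.81.
Convert at spot and invest in HUF: 2,700,000 × 198.867 × 1.073050 = HUF 576,164,432.75.
The quoted forward undervalues SGD, so borrow SGD, convert to HUF at spot, deposit the HUF at 4.87%, and buy SGD forward at 188.911 to cover the loan.
The gap between the two covered legs is HUF 6,274,730.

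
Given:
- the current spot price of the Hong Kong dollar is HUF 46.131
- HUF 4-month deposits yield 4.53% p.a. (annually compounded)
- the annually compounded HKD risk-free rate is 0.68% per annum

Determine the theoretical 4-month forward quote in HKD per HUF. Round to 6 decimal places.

T = 4/12 years.
Growth of 1 HUF over T: (1 + 0.0453)^(4/12) = 1.0148776.
Growth of 1 HKD over T: (1 + 0.0068)^(4/12) = 1.0022615.
CIP: F = S · (grow HUF)/(grow HKD) = 46.131 × 1.0148776/1.0022615 = 46.71168 HUF per HKD.
Invert for HKD per HUF: 1 / 46.71168 = 0.021408.

0.021408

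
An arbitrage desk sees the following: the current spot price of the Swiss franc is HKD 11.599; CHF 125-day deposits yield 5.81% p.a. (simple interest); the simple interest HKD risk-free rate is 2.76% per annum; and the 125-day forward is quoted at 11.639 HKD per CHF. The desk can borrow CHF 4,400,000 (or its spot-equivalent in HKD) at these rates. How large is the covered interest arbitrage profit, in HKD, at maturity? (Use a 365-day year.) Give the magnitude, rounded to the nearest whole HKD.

HKD 712,579

T = 125/365 years.
Route A — deposit CHF, sell forward: 4,400,000 × 1.0198972603 × 11.639 = HKD 52,230,570.54.
Route B — convert at spot, deposit HKD: 4,400,000 × 11.599 × 1.0094520548 = HKD 51,517,991.29.
The quoted forward overvalues CHF, so borrow HKD, buy CHF at spot, deposit the CHF at 5.81%, and sell the proceeds forward at 11.639.
Profit = 52,230,570.54 − 51,517,991.29 = HKD 712,579.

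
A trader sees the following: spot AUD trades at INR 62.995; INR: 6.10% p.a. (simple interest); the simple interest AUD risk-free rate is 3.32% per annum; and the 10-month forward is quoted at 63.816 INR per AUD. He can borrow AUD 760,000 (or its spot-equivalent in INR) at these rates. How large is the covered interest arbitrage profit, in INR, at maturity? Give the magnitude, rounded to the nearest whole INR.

T = 10/12 years.
Keep in AUD, deliver into the forward: 760,000·1.0276666667·63.816 = INR 49,841,997.76.
Swap to INR now, deposit: 760,000·62.995·1.0508333333 = INR 50,309,906.83.
The quoted forward undervalues AUD, so borrow AUD, convert to INR at spot, deposit the INR at 6.10%, and buy AUD forward at 63.816 to cover the loan.
Arbitrage profit = |49,841,997.76 − 50,309,906.83| = INR 467,909.

INR 467,909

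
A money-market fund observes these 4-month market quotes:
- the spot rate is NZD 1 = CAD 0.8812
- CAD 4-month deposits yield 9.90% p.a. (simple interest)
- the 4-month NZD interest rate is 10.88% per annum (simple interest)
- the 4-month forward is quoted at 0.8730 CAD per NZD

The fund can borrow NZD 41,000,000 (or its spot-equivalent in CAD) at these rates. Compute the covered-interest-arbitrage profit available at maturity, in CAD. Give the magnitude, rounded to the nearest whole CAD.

T = 4/12 years.
Invest the NZD and cover forward: 41,000,000 × 1.0362666667 × 0.8730 = CAD 37,091,092.80.
Convert at spot and invest in CAD: 41,000,000 × 0.8812 × 1.033000 = CAD 37,321,463.60.
The quoted forward undervalues NZD, so borrow NZD, convert to CAD at spot, deposit the CAD at 9.90%, and buy NZD forward at 0.8730 to cover the loan.
The gap between the two covered legs is CAD 230,371.

CAD 230,371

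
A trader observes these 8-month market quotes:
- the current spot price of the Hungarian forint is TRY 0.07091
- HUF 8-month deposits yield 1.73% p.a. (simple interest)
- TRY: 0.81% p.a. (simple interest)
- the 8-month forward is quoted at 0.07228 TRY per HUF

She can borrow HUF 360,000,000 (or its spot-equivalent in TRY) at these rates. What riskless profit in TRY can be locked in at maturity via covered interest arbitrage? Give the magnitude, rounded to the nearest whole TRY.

TRY 655,458

T = 8/12 years.
Keep in HUF, deliver into the forward: 360,000,000·1.0115333333·0.07228 = TRY 26,320,906.56.
Swap to TRY now, deposit: 360,000,000·0.07091·1.005400 = TRY 25,665,449.04.
The quoted forward overvalues HUF, so borrow TRY, buy HUF at spot, deposit the HUF at 1.73%, and sell the proceeds forward at 0.07228.
Profit = 26,320,906.56 − 25,665,449.04 = TRY 655,458.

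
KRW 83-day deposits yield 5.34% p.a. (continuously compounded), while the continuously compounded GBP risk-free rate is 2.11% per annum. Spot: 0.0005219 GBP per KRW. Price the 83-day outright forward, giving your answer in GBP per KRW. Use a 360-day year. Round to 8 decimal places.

0.00051803

T = 83/360 years.
GBP growth factor: e^(0.0211×83/360) = 1.0048766.
KRW accumulates by e^(0.0534×83/360) = 1.0123878.
CIP: F = S · (grow GBP)/(grow KRW) = 0.0005219 × 1.0048766/1.0123878 = 0.0005180279 GBP per KRW.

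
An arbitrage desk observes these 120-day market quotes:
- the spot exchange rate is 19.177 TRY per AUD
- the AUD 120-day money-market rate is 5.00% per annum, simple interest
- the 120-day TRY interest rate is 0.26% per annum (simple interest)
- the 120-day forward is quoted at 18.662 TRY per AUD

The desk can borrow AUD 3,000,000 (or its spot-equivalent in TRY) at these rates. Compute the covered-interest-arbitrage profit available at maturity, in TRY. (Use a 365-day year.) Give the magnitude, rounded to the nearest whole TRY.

T = 120/365 years.
Invest the AUD and cover forward: 3,000,000 × 1.0164383562 × 18.662 = TRY 56,906,317.81.
Convert at spot and invest in TRY: 3,000,000 × 19.177 × 1.0008547945 = TRY 57,580,177.18.
The quoted forward undervalues AUD, so borrow AUD, convert to TRY at spot, deposit the TRY at 0.26%, and buy AUD forward at 18.662 to cover the loan.
The gap between the two covered legs is TRY 673,859.

TRY 673,859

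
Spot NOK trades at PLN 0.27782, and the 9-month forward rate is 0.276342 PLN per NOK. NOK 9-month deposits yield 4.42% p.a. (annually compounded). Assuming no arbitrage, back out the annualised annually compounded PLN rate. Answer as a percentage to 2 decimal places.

3.68%

T = 9/12 years.
F/S = 0.276342/0.27782 = 0.9946800 = (growth of PLN) / (growth of NOK).
NOK growth factor: (1 + 0.0442)^(9/12) = 1.0329701.
That pins the PLN growth at 1.0274747.
Annualise: 1.0274747^(12/9) − 1 = 0.036800 = 3.68%.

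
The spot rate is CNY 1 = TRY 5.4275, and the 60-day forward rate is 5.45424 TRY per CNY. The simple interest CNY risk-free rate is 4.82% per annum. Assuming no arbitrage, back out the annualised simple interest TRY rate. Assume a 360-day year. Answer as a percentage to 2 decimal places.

T = 60/360 years.
CIP gives F = S · g_TRY/g_CNY, so g_TRY/g_CNY = 5.45424/5.4275 = 1.0049268.
The CNY side grows by 1 + 0.0482×60/360 = 1.0080333.
That pins the TRY growth at 1.0129997.
r = (1.0129997 − 1)/(60/360) = 0.077998 → 7.80%.

7.80%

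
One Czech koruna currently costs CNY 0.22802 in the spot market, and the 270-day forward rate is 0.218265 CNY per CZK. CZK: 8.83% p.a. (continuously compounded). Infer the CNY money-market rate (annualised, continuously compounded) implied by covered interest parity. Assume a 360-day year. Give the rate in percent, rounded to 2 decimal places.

3.00%

T = 270/360 years.
F/S = 0.218265/0.22802 = 0.9572187 = (growth of CNY) / (growth of CZK).
CZK growth factor: e^(0.0883×270/360) = 1.0684671.
So the CNY growth factor = 1.0227567.
Take logs: ln 1.0227567 / (270/360) = 0.030002, so 3.00%.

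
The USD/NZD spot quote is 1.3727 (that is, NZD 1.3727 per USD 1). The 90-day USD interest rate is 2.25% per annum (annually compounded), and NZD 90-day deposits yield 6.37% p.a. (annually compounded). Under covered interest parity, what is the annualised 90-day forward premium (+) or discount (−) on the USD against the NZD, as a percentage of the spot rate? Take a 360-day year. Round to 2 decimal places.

+3.97%

T = 90/360 years.
F = S · g_NZD/g_USD = 1.3727 × 1.0155581/1.0055782 = 1.3863234.
Annualised premium = (F − S)/S × (1/T) = (1.3863234 − 1.3727)/1.3727 ÷ (90/360) = 3.97%.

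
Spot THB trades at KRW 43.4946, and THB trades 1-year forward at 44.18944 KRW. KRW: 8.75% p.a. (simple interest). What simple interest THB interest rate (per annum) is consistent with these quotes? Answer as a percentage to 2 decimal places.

T = 1 year.
F/S = 44.18944/43.4946 = 1.0159753 = (growth of KRW) / (growth of THB).
The KRW side grows by 1 + 0.0875×1 = 1.087500.
Hence g_THB = 1.070400.
(1.070400 − 1)/T = 0.070400, i.e. 7.04%.

7.04%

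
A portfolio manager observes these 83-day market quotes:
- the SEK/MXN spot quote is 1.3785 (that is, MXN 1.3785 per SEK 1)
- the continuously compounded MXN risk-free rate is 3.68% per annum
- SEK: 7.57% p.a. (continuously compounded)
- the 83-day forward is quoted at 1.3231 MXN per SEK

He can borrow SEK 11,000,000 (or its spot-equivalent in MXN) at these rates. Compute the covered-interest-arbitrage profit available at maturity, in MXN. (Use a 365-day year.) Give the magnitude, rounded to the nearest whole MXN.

MXN 484,121

T = 83/365 years.
Route A — deposit SEK, sell forward: 11,000,000 × 1.0173629868 × 1.3231 = MXN 14,806,802.65.
Route B — convert at spot, deposit MXN: 11,000,000 × 1.3785 × 1.0084033306 = MXN 15,290,923.90.
The quoted forward undervalues SEK, so borrow SEK, convert to MXN at spot, deposit the MXN at 3.68%, and buy SEK forward at 1.3231 to cover the loan.
The gap between the two covered legs is MXN 484,121.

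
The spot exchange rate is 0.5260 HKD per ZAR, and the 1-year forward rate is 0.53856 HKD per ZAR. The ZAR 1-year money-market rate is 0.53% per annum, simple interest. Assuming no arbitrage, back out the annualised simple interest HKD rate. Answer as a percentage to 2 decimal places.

2.93%

T = 1 year.
By CIP, F/S equals the HKD-to-ZAR growth ratio: 0.53856/0.526 = 1.0238783.
The ZAR side grows by 1 + 0.0053×1 = 1.005300.
So the HKD growth factor = 1.0293049.
(1.0293049 − 1)/T = 0.029305, i.e. 2.93%.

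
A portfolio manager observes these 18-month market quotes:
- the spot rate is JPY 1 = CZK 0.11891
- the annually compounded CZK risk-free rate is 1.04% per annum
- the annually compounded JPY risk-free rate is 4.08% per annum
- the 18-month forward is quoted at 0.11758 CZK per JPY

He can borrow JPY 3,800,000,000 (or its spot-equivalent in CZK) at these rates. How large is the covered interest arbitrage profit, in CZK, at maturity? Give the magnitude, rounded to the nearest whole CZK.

CZK 15,500,169

T = 18/12 years.
Route A — deposit JPY, sell forward: 3,800,000,000 × 1.06182005882 × 0.11758 = CZK 474,425,449.56.
Route B — convert at spot, deposit CZK: 3,800,000,000 × 0.11891 × 1.01564048997 = CZK 458,925,280.52.
The quoted forward overvalues JPY, so borrow CZK, buy JPY at spot, deposit the JPY at 4.08%, and sell the proceeds forward at 0.11758.
Profit = 474,425,449.56 − 458,925,280.52 = CZK 15,500,169.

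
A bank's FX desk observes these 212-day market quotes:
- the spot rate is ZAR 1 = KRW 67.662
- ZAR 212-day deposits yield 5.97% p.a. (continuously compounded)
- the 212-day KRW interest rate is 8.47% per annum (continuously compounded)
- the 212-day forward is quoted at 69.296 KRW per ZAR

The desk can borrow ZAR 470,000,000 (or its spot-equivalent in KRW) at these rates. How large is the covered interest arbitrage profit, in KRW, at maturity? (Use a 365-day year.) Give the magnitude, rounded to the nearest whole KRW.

KRW 313,526,382

T = 212/365 years.
Keep in ZAR, deliver into the forward: 470,000,000·1.035283257992·69.296 = KRW 33,718,264,663.53.
Swap to KRW now, deposit: 470,000,000·67.662·1.0504258112 = KRW 33,404,738,281.58.
The quoted forward overvalues ZAR, so borrow KRW, buy ZAR at spot, deposit the ZAR at 5.97%, and sell the proceeds forward at 69.296.
Arbitrage profit = |33,718,264,663.53 − 33,404,738,281.58| = KRW 313,526,382.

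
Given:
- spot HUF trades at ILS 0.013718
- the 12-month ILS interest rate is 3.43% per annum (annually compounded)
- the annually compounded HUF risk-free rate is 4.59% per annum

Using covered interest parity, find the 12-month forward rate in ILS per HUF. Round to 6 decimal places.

T = 1 year.
ILS growth factor: (1 + 0.0343)^1 = 1.034300.
HUF growth factor: (1 + 0.0459)^1 = 1.045900.
Forward (ILS per HUF) = 0.013718 × 1.034300 / 1.045900 = 0.01356585.

0.013566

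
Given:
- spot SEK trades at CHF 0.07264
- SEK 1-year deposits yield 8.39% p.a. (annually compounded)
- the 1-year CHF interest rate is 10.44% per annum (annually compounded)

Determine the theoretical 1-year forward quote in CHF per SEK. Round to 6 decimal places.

0.074014

T = 1 year.
CHF accumulates by (1 + 0.1044)^1 = 1.104400.
SEK growth factor: (1 + 0.0839)^1 = 1.083900.
Forward (CHF per SEK) = 0.07264 × 1.104400 / 1.083900 = 0.07401385.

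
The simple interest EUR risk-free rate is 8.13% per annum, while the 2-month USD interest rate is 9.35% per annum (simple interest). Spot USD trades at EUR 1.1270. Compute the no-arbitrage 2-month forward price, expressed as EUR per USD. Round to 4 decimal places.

1.1247

T = 2/12 years.
Growth of 1 EUR over T: 1 + 0.0813×2/12 = 1.013550.
USD accumulates by 1 + 0.0935×2/12 = 1.0155833.
CIP: F = S · (grow EUR)/(grow USD) = 1.127 × 1.013550/1.0155833 = 1.124744 EUR per USD.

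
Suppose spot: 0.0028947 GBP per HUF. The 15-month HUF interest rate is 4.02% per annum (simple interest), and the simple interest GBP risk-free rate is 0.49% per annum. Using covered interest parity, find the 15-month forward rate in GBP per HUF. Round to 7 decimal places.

T = 15/12 years.
GBP accumulates by 1 + 0.0049×15/12 = 1.006125.
HUF accumulates by 1 + 0.0402×15/12 = 1.050250.
CIP: F = S · (grow GBP)/(grow HUF) = 0.0028947 × 1.006125/1.050250 = 0.002773083 GBP per HUF.

0.0027731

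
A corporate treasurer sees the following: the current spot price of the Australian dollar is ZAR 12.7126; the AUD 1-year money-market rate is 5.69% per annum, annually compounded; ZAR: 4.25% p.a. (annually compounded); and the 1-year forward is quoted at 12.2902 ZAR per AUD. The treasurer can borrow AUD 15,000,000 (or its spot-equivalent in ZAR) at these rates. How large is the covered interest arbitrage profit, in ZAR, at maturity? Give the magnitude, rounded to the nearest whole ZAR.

ZAR 3,950,597

T = 1 year.
Keep in AUD, deliver into the forward: 15,000,000·1.056900·12.2902 = ZAR 194,842,685.70.
Swap to ZAR now, deposit: 15,000,000·12.7126·1.042500 = ZAR 198,793,282.50.
The quoted forward undervalues AUD, so borrow AUD, convert to ZAR at spot, deposit the ZAR at 4.25%, and buy AUD forward at 12.2902 to cover the loan.
Arbitrage profit = |194,842,685.70 − 198,793,282.50| = ZAR 3,950,597.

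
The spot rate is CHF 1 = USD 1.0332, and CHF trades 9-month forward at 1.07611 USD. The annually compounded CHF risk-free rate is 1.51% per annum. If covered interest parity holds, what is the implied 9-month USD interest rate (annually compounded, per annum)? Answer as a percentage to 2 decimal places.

T = 9/12 years.
F/S = 1.07611/1.0332 = 1.0415312 = (growth of USD) / (growth of CHF).
CHF growth factor: (1 + 0.0151)^(9/12) = 1.0113038.
Hence g_USD = 1.0533045.
r = 1.0533045^(12/9) − 1 = 0.071697 → 7.17%.

7.17%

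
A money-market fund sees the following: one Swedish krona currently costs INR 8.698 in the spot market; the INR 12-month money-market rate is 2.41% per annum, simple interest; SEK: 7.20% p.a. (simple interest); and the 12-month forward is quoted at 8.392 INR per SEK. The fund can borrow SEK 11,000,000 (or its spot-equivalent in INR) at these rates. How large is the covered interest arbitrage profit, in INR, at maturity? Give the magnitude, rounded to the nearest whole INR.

T = 1 year.
Route A — deposit SEK, sell forward: 11,000,000 × 1.072000 × 8.392 = INR 98,958,464.00.
Route B — convert at spot, deposit INR: 11,000,000 × 8.698 × 1.024100 = INR 97,983,839.80.
The quoted forward overvalues SEK, so borrow INR, buy SEK at spot, deposit the SEK at 7.20%, and sell the proceeds forward at 8.392.
Arbitrage profit = |98,958,464.00 − 97,983,839.80| = INR 974,624.

INR 974,624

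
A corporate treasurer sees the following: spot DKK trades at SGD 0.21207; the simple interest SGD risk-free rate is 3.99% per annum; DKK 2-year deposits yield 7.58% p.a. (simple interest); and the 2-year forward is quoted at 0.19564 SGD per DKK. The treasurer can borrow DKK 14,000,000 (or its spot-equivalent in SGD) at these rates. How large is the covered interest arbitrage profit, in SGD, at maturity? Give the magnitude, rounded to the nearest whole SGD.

T = 2 years.
Invest the DKK and cover forward: 14,000,000 × 1.151600 × 0.19564 = SGD 3,154,186.34.
Convert at spot and invest in SGD: 14,000,000 × 0.21207 × 1.079800 = SGD 3,205,904.60.
The quoted forward undervalues DKK, so borrow DKK, convert to SGD at spot, deposit the SGD at 3.99%, and buy DKK forward at 0.19564 to cover the loan.
Arbitrage profit = |3,154,186.34 − 3,205,904.60| = SGD 51,718.

SGD 51,718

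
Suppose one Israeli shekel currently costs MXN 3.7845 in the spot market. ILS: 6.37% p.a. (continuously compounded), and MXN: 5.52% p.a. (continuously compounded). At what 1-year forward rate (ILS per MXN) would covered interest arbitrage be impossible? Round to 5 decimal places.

0.26649

T = 1 year.
Growth of 1 MXN over T: e^(0.0552×1) = 1.0567519.
ILS accumulates by e^(0.0637×1) = 1.0657726.
Forward (MXN per ILS) = 3.7845 × 1.0567519 / 1.0657726 = 3.752468.
Quoted the other way: 1/3.752468 = 0.26649 ILS per MXN.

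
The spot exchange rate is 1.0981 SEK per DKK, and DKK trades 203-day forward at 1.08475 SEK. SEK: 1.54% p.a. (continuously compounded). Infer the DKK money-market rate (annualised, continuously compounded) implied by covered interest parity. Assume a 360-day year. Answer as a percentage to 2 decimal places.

3.71%

T = 203/360 years.
F/S = 1.08475/1.0981 = 0.9878426 = (growth of SEK) / (growth of DKK).
The SEK side grows by e^(0.0154×203/360) = 1.0087217.
So the DKK growth factor = 1.0211361.
Take logs: ln 1.0211361 / (203/360) = 0.037092, so 3.71%.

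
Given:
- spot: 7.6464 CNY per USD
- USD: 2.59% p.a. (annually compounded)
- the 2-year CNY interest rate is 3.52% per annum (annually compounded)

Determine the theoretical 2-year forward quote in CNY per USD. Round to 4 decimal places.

T = 2 years.
CNY growth factor: (1 + 0.0352)^2 = 1.071639.
Growth of 1 USD over T: (1 + 0.0259)^2 = 1.0524708.
CIP: F = S · (grow CNY)/(grow USD) = 7.6464 × 1.071639/1.0524708 = 7.785661 CNY per USD.

7.7857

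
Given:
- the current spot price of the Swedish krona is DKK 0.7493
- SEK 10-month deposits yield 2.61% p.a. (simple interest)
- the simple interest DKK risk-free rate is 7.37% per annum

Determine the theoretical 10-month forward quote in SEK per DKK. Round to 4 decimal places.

1.2847

T = 10/12 years.
DKK accumulates by 1 + 0.0737×10/12 = 1.0614167.
SEK growth factor: 1 + 0.0261×10/12 = 1.021750.
CIP: F = S · (grow DKK)/(grow SEK) = 0.7493 × 1.0614167/1.021750 = 0.7783896 DKK per SEK.
Invert for SEK per DKK: 1 / 0.7783896 = 1.2847.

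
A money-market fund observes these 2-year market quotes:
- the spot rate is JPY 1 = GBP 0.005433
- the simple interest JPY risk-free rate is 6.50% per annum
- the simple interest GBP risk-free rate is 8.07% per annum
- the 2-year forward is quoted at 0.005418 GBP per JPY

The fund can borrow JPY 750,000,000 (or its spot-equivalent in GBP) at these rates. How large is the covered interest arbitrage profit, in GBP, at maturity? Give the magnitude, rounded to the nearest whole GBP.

T = 2 years.
Keep in JPY, deliver into the forward: 750,000,000·1.130000·0.005418 = GBP 4,591,755.00.
Swap to GBP now, deposit: 750,000,000·0.005433·1.161400 = GBP 4,732,414.65.
The quoted forward undervalues JPY, so borrow JPY, convert to GBP at spot, deposit the GBP at 8.07%, and buy JPY forward at 0.005418 to cover the loan.
Profit = 4,732,414.65 − 4,591,755.00 = GBP 140,660.

GBP 140,660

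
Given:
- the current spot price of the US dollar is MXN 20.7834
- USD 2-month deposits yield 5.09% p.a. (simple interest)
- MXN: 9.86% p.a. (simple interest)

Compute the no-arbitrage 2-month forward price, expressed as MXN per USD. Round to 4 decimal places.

20.9472

T = 2/12 years.
Growth of 1 MXN over T: 1 + 0.0986×2/12 = 1.01643333.
Growth of 1 USD over T: 1 + 0.0509×2/12 = 1.00848333.
So F = 20.7834 × 1.01643333 / 1.00848333 = 20.947238 (MXN/USD).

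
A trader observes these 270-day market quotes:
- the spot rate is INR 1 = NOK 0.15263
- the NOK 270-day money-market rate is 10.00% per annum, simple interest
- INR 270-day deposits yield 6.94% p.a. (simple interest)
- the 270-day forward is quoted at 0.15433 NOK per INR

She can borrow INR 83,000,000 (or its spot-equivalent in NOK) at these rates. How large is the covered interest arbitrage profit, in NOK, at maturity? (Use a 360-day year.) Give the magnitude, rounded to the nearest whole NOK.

NOK 142,293

T = 270/360 years.
Invest the INR and cover forward: 83,000,000 × 1.052050 × 0.15433 = NOK 13,476,118.75.
Convert at spot and invest in NOK: 83,000,000 × 0.15263 × 1.075000 = NOK 13,618,411.75.
The quoted forward undervalues INR, so borrow INR, convert to NOK at spot, deposit the NOK at 10.00%, and buy INR forward at 0.15433 to cover the loan.
Profit = 13,618,411.75 − 13,476,118.75 = NOK 142,293.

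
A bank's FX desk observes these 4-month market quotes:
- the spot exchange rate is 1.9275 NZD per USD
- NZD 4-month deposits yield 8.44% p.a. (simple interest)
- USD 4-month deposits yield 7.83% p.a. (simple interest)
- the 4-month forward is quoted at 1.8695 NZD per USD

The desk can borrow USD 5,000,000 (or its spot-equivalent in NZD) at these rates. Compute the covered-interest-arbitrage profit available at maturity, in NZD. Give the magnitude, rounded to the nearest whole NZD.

NZD 317,165

T = 4/12 years.
Keep in USD, deliver into the forward: 5,000,000·1.026100·1.8695 = NZD 9,591,469.75.
Swap to NZD now, deposit: 5,000,000·1.9275·1.028133333 = NZD 9,908,635.00.
The quoted forward undervalues USD, so borrow USD, convert to NZD at spot, deposit the NZD at 8.44%, and buy USD forward at 1.8695 to cover the loan.
Arbitrage profit = |9,591,469.75 − 9,908,635.00| = NZD 317,165.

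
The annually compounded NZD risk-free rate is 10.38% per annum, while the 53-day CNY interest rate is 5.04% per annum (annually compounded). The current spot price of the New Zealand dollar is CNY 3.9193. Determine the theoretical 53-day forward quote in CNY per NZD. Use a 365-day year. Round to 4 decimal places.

T = 53/365 years.
CNY accumulates by (1 + 0.0504)^(53/365) = 1.0071655.
NZD accumulates by (1 + 0.1038)^(53/365) = 1.0144436.
Forward (CNY per NZD) = 3.9193 × 1.0071655 / 1.0144436 = 3.891181.

3.8912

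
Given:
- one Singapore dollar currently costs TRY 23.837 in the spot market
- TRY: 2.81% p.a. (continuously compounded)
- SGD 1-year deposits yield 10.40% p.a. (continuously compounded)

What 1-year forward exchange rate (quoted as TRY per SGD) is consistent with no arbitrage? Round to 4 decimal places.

T = 1 year.
TRY accumulates by e^(0.0281×1) = 1.02849853.
SGD accumulates by e^(0.1040×1) = 1.10960045.
CIP: F = S · (grow TRY)/(grow SGD) = 23.837 × 1.02849853/1.10960045 = 22.094727 TRY per SGD.

22.0947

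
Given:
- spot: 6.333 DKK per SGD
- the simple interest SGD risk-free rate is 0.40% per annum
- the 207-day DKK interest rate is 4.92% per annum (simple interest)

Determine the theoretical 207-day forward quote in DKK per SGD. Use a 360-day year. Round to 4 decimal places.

6.4972

T = 207/360 years.
Growth of 1 DKK over T: 1 + 0.0492×207/360 = 1.028290.
Growth of 1 SGD over T: 1 + 0.0040×207/360 = 1.002300.
Forward (DKK per SGD) = 6.333 × 1.028290 / 1.002300 = 6.497217.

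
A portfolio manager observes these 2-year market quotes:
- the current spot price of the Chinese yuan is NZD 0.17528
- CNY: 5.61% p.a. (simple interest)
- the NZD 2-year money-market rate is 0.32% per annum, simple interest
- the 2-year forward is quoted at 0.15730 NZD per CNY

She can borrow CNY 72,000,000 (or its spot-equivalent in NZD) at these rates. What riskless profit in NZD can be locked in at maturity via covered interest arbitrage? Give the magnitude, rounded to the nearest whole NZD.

T = 2 years.
Keep in CNY, deliver into the forward: 72,000,000·1.112200·0.15730 = NZD 12,596,332.32.
Swap to NZD now, deposit: 72,000,000·0.17528·1.006400 = NZD 12,700,929.02.
The quoted forward undervalues CNY, so borrow CNY, convert to NZD at spot, deposit the NZD at 0.32%, and buy CNY forward at 0.15730 to cover the loan.
Profit = 12,700,929.02 − 12,596,332.32 = NZD 104,597.

NZD 104,597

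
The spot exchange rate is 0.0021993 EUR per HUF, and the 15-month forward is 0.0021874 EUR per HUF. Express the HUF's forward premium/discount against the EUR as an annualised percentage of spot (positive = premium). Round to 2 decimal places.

-0.43%

T = 15/12 years.
HUF trades forward at -0.54108% vs spot over the period.
Per annum: -0.0054108 / (15/12) = -0.004329 = -0.43%.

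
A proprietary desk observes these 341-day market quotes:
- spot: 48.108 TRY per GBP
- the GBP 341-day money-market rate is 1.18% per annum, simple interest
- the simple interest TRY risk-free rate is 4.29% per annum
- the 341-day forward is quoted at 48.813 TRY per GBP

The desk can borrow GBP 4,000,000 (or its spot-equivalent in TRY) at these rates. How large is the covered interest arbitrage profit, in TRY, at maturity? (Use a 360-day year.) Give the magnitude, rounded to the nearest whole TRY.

TRY 2,817,260

T = 341/360 years.
Keep in GBP, deliver into the forward: 4,000,000·1.01117722222·48.813 = TRY 197,434,374.99.
Swap to TRY now, deposit: 4,000,000·48.108·1.04063583333 = TRY 200,251,634.68.
The quoted forward undervalues GBP, so borrow GBP, convert to TRY at spot, deposit the TRY at 4.29%, and buy GBP forward at 48.813 to cover the loan.
Profit = 200,251,634.68 − 197,434,374.99 = TRY 2,817,260.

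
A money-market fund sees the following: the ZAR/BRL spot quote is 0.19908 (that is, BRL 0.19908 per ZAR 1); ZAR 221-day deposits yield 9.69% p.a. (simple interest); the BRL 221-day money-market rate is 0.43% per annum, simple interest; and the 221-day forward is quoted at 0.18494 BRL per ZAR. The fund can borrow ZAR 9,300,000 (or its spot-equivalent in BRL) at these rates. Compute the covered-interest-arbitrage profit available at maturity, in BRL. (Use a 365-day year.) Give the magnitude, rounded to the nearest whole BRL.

BRL 35,412

T = 221/365 years.
Route A — deposit ZAR, sell forward: 9,300,000 × 1.058670959 × 0.18494 = BRL 1,820,852.65.
Route B — convert at spot, deposit BRL: 9,300,000 × 0.19908 × 1.002603562 = BRL 1,856,264.35.
The quoted forward undervalues ZAR, so borrow ZAR, convert to BRL at spot, deposit the BRL at 0.43%, and buy ZAR forward at 0.18494 to cover the loan.
The gap between the two covered legs is BRL 35,412.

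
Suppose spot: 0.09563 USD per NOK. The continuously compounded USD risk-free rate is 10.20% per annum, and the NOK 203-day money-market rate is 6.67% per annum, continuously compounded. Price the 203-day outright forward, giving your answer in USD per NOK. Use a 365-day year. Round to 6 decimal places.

T = 203/365 years.
USD accumulates by e^(0.1020×203/365) = 1.0583687.
NOK accumulates by e^(0.0667×203/365) = 1.0377928.
So F = 0.09563 × 1.0583687 / 1.0377928 = 0.09752602 (USD/NOK).

0.097526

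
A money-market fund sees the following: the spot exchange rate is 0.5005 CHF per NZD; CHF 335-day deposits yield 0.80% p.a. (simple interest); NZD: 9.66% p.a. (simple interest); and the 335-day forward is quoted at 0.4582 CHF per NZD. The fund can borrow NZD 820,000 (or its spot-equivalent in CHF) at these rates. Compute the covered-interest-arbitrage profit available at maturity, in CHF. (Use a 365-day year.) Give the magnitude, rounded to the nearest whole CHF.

CHF 4,388

T = 335/365 years.
Invest the NZD and cover forward: 820,000 × 1.08866027 × 0.4582 = CHF 409,035.79.
Convert at spot and invest in CHF: 820,000 × 0.5005 × 1.00734247 = CHF 413,423.42.
The quoted forward undervalues NZD, so borrow NZD, convert to CHF at spot, deposit the CHF at 0.80%, and buy NZD forward at 0.4582 to cover the loan.
The gap between the two covered legs is CHF 4,388.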